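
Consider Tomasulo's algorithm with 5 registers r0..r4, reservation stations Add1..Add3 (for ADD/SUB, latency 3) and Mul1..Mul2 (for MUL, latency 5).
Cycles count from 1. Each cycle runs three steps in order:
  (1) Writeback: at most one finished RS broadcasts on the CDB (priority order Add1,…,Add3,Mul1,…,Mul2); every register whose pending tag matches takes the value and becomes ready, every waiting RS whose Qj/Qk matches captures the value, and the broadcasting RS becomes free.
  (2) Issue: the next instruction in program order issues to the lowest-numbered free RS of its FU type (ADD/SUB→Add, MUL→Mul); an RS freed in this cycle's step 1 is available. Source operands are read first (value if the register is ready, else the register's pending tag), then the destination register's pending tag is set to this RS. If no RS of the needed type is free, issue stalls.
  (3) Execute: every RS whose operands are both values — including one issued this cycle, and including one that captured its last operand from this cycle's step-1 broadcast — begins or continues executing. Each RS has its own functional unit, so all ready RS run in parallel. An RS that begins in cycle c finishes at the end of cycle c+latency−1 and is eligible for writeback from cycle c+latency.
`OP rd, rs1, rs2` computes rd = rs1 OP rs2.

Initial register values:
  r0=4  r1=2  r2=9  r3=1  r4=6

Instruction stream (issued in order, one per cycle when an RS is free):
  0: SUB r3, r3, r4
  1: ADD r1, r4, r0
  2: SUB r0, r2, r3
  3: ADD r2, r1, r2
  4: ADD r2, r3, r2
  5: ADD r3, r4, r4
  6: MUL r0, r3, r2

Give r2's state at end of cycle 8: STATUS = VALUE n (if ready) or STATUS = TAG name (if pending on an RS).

cycle 1: issue SUB r3<-Add1 // r0:4,r1:2,r2:9,r3:Add1,r4:6
cycle 2: issue ADD r1<-Add2 // r0:4,r1:Add2,r2:9,r3:Add1,r4:6
cycle 3: issue SUB r0<-Add3 // r0:Add3,r1:Add2,r2:9,r3:Add1,r4:6
cycle 4: CDB Add1=-5; issue ADD r2<-Add1 // r0:Add3,r1:Add2,r2:Add1,r3:-5,r4:6
cycle 5: CDB Add2=10; issue ADD r2<-Add2 // r0:Add3,r1:10,r2:Add2,r3:-5,r4:6
cycle 6: stall // r0:Add3,r1:10,r2:Add2,r3:-5,r4:6
cycle 7: CDB Add3=14; issue ADD r3<-Add3 // r0:14,r1:10,r2:Add2,r3:Add3,r4:6
cycle 8: CDB Add1=19; issue MUL r0<-Mul1 // r0:Mul1,r1:10,r2:Add2,r3:Add3,r4:6

STATUS = TAG Add2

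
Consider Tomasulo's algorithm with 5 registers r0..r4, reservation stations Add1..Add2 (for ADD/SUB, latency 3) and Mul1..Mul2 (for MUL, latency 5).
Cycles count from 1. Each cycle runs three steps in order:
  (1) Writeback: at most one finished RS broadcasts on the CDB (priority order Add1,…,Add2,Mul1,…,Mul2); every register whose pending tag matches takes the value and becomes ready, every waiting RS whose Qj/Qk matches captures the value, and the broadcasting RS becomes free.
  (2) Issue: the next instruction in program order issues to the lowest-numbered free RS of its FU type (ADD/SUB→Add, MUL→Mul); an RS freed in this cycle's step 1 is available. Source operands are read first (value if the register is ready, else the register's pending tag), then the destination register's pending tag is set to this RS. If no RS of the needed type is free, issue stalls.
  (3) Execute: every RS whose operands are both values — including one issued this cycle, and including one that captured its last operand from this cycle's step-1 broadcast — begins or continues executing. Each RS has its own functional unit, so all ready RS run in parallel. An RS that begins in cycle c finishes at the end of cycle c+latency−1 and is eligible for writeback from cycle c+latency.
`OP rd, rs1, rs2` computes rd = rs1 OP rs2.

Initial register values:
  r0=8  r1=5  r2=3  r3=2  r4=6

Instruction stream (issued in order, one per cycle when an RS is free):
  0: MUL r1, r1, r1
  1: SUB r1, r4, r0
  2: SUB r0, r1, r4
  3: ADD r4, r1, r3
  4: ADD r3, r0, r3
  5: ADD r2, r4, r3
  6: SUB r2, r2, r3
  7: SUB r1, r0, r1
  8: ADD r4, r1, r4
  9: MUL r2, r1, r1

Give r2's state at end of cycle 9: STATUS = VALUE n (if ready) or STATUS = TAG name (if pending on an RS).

STATUS = TAG Add2

c1: issue MUL r1<-Mul1 | r0:8,r1:Mul1,r2:3,r3:2,r4:6
c2: issue SUB r1<-Add1 | r0:8,r1:Add1,r2:3,r3:2,r4:6
c3: issue SUB r0<-Add2 | r0:Add2,r1:Add1,r2:3,r3:2,r4:6
c4: stall | r0:Add2,r1:Add1,r2:3,r3:2,r4:6
c5: CDB Add1=-2; issue ADD r4<-Add1 | r0:Add2,r1:-2,r2:3,r3:2,r4:Add1
c6: CDB Mul1=25; stall | r0:Add2,r1:-2,r2:3,r3:2,r4:Add1
c7: stall | r0:Add2,r1:-2,r2:3,r3:2,r4:Add1
c8: CDB Add1=0; issue ADD r3<-Add1 | r0:Add2,r1:-2,r2:3,r3:Add1,r4:0
c9: CDB Add2=-8; issue ADD r2<-Add2 | r0:-8,r1:-2,r2:Add2,r3:Add1,r4:0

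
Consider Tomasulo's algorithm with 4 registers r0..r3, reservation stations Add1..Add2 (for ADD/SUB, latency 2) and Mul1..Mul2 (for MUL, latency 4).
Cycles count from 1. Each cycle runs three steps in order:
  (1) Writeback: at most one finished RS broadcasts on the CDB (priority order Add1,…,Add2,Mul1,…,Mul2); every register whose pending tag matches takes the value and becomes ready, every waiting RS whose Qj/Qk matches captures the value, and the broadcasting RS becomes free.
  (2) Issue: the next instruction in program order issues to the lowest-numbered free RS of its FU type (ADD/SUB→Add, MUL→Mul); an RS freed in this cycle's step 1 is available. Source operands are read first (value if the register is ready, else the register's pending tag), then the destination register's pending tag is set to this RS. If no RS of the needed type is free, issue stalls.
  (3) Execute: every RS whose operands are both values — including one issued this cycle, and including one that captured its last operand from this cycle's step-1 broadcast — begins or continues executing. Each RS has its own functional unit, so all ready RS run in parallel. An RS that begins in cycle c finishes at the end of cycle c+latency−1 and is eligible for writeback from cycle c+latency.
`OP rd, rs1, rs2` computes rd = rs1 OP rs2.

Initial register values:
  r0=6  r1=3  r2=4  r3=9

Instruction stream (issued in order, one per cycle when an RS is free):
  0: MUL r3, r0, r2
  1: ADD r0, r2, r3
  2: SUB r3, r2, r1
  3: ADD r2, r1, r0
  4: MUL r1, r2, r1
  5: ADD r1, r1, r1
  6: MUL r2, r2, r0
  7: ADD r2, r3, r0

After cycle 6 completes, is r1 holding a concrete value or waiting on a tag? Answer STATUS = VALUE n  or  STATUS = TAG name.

STATUS = TAG Mul1

  c1: issue MUL r3<-Mul1  regs: r0:6,r1:3,r2:4,r3:Mul1
  c2: issue ADD r0<-Add1  regs: r0:Add1,r1:3,r2:4,r3:Mul1
  c3: issue SUB r3<-Add2  regs: r0:Add1,r1:3,r2:4,r3:Add2
  c4: stall  regs: r0:Add1,r1:3,r2:4,r3:Add2
  c5: CDB Add2=1; issue ADD r2<-Add2  regs: r0:Add1,r1:3,r2:Add2,r3:1
  c6: CDB Mul1=24; issue MUL r1<-Mul1  regs: r0:Add1,r1:Mul1,r2:Add2,r3:1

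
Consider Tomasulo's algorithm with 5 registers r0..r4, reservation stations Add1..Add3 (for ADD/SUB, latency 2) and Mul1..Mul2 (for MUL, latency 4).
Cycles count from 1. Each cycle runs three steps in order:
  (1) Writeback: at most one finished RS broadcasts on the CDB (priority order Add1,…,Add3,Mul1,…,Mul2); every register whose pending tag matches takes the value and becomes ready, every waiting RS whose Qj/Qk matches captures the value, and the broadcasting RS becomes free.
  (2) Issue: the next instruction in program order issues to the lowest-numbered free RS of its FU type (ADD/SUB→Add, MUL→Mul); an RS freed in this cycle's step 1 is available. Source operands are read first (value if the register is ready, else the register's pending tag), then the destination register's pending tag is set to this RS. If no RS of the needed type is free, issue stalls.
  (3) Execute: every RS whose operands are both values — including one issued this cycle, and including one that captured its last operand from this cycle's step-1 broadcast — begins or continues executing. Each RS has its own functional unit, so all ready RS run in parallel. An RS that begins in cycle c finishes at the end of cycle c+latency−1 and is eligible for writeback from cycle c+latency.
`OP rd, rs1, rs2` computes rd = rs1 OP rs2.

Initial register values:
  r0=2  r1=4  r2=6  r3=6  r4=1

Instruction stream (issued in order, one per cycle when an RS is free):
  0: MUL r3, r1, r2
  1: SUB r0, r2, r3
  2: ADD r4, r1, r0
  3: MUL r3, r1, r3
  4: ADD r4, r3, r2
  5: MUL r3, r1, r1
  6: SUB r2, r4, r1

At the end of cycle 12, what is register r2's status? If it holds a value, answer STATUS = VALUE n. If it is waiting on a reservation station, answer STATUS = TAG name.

  c1: issue MUL r3<-Mul1  regs: r0:2,r1:4,r2:6,r3:Mul1,r4:1
  c2: issue SUB r0<-Add1  regs: r0:Add1,r1:4,r2:6,r3:Mul1,r4:1
  c3: issue ADD r4<-Add2  regs: r0:Add1,r1:4,r2:6,r3:Mul1,r4:Add2
  c4: issue MUL r3<-Mul2  regs: r0:Add1,r1:4,r2:6,r3:Mul2,r4:Add2
  c5: CDB Mul1=24; issue ADD r4<-Add3  regs: r0:Add1,r1:4,r2:6,r3:Mul2,r4:Add3
  c6: issue MUL r3<-Mul1  regs: r0:Add1,r1:4,r2:6,r3:Mul1,r4:Add3
  c7: CDB Add1=-18; issue SUB r2<-Add1  regs: r0:-18,r1:4,r2:Add1,r3:Mul1,r4:Add3
  c8: -  regs: r0:-18,r1:4,r2:Add1,r3:Mul1,r4:Add3
  c9: CDB Add2=-14  regs: r0:-18,r1:4,r2:Add1,r3:Mul1,r4:Add3
  c10: CDB Mul1=16  regs: r0:-18,r1:4,r2:Add1,r3:16,r4:Add3
  c11: CDB Mul2=96  regs: r0:-18,r1:4,r2:Add1,r3:16,r4:Add3
  c12: -  regs: r0:-18,r1:4,r2:Add1,r3:16,r4:Add3

STATUS = TAG Add1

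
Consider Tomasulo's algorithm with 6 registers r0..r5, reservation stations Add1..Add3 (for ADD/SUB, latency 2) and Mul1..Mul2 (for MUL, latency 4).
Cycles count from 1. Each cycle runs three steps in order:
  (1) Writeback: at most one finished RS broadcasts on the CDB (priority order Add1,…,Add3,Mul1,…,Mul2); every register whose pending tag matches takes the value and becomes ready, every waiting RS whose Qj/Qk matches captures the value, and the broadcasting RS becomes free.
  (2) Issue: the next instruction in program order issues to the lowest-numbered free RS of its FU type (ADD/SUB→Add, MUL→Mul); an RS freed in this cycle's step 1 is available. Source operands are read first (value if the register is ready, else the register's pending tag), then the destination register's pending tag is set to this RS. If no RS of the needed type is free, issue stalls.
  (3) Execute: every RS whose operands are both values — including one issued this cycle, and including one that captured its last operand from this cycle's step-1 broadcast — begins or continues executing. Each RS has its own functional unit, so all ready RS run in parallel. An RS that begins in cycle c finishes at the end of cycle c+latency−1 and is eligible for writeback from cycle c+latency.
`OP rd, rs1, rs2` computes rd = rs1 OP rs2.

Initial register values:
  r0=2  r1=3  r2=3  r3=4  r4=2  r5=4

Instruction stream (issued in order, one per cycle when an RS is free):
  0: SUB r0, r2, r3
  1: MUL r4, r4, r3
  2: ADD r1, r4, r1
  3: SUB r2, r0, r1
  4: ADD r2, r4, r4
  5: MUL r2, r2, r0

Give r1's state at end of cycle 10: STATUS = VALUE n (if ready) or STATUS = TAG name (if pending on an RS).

STATUS = VALUE 11

cycle 1: issue SUB r0<-Add1 // r0:Add1,r1:3,r2:3,r3:4,r4:2,r5:4
cycle 2: issue MUL r4<-Mul1 // r0:Add1,r1:3,r2:3,r3:4,r4:Mul1,r5:4
cycle 3: CDB Add1=-1; issue ADD r1<-Add1 // r0:-1,r1:Add1,r2:3,r3:4,r4:Mul1,r5:4
cycle 4: issue SUB r2<-Add2 // r0:-1,r1:Add1,r2:Add2,r3:4,r4:Mul1,r5:4
cycle 5: issue ADD r2<-Add3 // r0:-1,r1:Add1,r2:Add3,r3:4,r4:Mul1,r5:4
cycle 6: CDB Mul1=8; issue MUL r2<-Mul1 // r0:-1,r1:Add1,r2:Mul1,r3:4,r4:8,r5:4
cycle 7: - // r0:-1,r1:Add1,r2:Mul1,r3:4,r4:8,r5:4
cycle 8: CDB Add1=11 // r0:-1,r1:11,r2:Mul1,r3:4,r4:8,r5:4
cycle 9: CDB Add3=16 // r0:-1,r1:11,r2:Mul1,r3:4,r4:8,r5:4
cycle 10: CDB Add2=-12 // r0:-1,r1:11,r2:Mul1,r3:4,r4:8,r5:4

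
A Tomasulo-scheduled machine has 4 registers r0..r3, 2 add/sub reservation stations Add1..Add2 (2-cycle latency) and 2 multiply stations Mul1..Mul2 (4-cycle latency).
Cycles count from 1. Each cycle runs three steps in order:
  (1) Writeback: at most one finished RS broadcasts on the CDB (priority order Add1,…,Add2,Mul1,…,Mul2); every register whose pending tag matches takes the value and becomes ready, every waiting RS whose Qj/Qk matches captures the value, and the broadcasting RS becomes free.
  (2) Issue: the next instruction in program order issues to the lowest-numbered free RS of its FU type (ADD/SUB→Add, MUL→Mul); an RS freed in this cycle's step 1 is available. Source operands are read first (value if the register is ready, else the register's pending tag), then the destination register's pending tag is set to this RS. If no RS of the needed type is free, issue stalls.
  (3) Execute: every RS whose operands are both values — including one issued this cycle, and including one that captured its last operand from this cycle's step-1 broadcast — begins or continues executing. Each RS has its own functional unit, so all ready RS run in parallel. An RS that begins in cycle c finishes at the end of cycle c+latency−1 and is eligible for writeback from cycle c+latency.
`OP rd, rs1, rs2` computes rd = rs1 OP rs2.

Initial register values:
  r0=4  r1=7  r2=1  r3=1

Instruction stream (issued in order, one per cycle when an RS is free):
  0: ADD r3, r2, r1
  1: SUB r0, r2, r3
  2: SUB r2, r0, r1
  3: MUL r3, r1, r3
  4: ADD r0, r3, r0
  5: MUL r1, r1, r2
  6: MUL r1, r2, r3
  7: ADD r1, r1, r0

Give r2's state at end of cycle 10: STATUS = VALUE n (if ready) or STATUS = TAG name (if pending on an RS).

  c1: issue ADD r3<-Add1  regs: r0:4,r1:7,r2:1,r3:Add1
  c2: issue SUB r0<-Add2  regs: r0:Add2,r1:7,r2:1,r3:Add1
  c3: CDB Add1=8; issue SUB r2<-Add1  regs: r0:Add2,r1:7,r2:Add1,r3:8
  c4: issue MUL r3<-Mul1  regs: r0:Add2,r1:7,r2:Add1,r3:Mul1
  c5: CDB Add2=-7; issue ADD r0<-Add2  regs: r0:Add2,r1:7,r2:Add1,r3:Mul1
  c6: issue MUL r1<-Mul2  regs: r0:Add2,r1:Mul2,r2:Add1,r3:Mul1
  c7: CDB Add1=-14; stall  regs: r0:Add2,r1:Mul2,r2:-14,r3:Mul1
  c8: CDB Mul1=56; issue MUL r1<-Mul1  regs: r0:Add2,r1:Mul1,r2:-14,r3:56
  c9: issue ADD r1<-Add1  regs: r0:Add2,r1:Add1,r2:-14,r3:56
  c10: CDB Add2=49  regs: r0:49,r1:Add1,r2:-14,r3:56

STATUS = VALUE -14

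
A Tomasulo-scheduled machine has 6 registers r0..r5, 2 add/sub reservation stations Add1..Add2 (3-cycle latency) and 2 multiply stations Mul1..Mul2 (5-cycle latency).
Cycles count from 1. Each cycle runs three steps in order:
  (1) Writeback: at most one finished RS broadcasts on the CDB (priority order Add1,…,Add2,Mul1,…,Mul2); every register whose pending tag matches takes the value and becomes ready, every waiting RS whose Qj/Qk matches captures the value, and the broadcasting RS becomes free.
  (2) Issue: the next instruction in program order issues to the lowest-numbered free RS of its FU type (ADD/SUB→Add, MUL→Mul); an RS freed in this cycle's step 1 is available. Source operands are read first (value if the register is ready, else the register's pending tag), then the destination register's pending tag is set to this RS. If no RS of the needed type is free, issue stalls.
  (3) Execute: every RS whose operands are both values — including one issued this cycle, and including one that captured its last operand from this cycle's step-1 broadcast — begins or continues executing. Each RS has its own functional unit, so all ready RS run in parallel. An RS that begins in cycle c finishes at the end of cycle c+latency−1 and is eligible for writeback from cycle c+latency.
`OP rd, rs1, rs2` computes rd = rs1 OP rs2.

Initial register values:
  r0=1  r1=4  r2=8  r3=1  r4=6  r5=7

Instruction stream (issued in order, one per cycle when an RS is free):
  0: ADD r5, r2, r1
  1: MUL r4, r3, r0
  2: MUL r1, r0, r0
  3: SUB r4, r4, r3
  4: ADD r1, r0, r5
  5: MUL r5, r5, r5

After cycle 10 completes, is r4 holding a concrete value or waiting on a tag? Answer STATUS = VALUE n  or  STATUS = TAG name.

  c1: issue ADD r5<-Add1  regs: r0:1,r1:4,r2:8,r3:1,r4:6,r5:Add1
  c2: issue MUL r4<-Mul1  regs: r0:1,r1:4,r2:8,r3:1,r4:Mul1,r5:Add1
  c3: issue MUL r1<-Mul2  regs: r0:1,r1:Mul2,r2:8,r3:1,r4:Mul1,r5:Add1
  c4: CDB Add1=12; issue SUB r4<-Add1  regs: r0:1,r1:Mul2,r2:8,r3:1,r4:Add1,r5:12
  c5: issue ADD r1<-Add2  regs: r0:1,r1:Add2,r2:8,r3:1,r4:Add1,r5:12
  c6: stall  regs: r0:1,r1:Add2,r2:8,r3:1,r4:Add1,r5:12
  c7: CDB Mul1=1; issue MUL r5<-Mul1  regs: r0:1,r1:Add2,r2:8,r3:1,r4:Add1,r5:Mul1
  c8: CDB Add2=13  regs: r0:1,r1:13,r2:8,r3:1,r4:Add1,r5:Mul1
  c9: CDB Mul2=1  regs: r0:1,r1:13,r2:8,r3:1,r4:Add1,r5:Mul1
  c10: CDB Add1=0  regs: r0:1,r1:13,r2:8,r3:1,r4:0,r5:Mul1

STATUS = VALUE 0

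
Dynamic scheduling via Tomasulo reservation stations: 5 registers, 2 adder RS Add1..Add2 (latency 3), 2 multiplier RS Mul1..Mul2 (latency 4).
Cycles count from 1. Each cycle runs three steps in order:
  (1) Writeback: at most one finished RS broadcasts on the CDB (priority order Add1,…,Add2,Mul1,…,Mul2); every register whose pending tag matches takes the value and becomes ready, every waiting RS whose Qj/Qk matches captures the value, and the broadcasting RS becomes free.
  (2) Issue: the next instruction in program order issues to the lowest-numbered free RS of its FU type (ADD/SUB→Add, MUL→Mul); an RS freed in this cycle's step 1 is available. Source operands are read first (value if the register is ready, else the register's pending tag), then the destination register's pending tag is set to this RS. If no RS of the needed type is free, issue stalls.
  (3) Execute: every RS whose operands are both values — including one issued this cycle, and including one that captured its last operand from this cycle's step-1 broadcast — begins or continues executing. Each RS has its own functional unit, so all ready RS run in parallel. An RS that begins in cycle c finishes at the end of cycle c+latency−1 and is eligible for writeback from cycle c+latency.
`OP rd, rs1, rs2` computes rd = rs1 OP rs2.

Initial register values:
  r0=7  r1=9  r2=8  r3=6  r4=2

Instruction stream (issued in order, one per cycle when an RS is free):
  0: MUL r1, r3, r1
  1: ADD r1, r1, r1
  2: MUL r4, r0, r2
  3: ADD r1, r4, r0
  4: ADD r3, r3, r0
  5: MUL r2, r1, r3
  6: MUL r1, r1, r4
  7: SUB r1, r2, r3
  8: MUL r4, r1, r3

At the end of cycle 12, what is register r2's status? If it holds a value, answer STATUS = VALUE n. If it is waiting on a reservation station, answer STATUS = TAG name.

STATUS = TAG Mul1

  c1: issue MUL r1<-Mul1  regs: r0:7,r1:Mul1,r2:8,r3:6,r4:2
  c2: issue ADD r1<-Add1  regs: r0:7,r1:Add1,r2:8,r3:6,r4:2
  c3: issue MUL r4<-Mul2  regs: r0:7,r1:Add1,r2:8,r3:6,r4:Mul2
  c4: issue ADD r1<-Add2  regs: r0:7,r1:Add2,r2:8,r3:6,r4:Mul2
  c5: CDB Mul1=54; stall  regs: r0:7,r1:Add2,r2:8,r3:6,r4:Mul2
  c6: stall  regs: r0:7,r1:Add2,r2:8,r3:6,r4:Mul2
  c7: CDB Mul2=56; stall  regs: r0:7,r1:Add2,r2:8,r3:6,r4:56
  c8: CDB Add1=108; issue ADD r3<-Add1  regs: r0:7,r1:Add2,r2:8,r3:Add1,r4:56
  c9: issue MUL r2<-Mul1  regs: r0:7,r1:Add2,r2:Mul1,r3:Add1,r4:56
  c10: CDB Add2=63; issue MUL r1<-Mul2  regs: r0:7,r1:Mul2,r2:Mul1,r3:Add1,r4:56
  c11: CDB Add1=13; issue SUB r1<-Add1  regs: r0:7,r1:Add1,r2:Mul1,r3:13,r4:56
  c12: stall  regs: r0:7,r1:Add1,r2:Mul1,r3:13,r4:56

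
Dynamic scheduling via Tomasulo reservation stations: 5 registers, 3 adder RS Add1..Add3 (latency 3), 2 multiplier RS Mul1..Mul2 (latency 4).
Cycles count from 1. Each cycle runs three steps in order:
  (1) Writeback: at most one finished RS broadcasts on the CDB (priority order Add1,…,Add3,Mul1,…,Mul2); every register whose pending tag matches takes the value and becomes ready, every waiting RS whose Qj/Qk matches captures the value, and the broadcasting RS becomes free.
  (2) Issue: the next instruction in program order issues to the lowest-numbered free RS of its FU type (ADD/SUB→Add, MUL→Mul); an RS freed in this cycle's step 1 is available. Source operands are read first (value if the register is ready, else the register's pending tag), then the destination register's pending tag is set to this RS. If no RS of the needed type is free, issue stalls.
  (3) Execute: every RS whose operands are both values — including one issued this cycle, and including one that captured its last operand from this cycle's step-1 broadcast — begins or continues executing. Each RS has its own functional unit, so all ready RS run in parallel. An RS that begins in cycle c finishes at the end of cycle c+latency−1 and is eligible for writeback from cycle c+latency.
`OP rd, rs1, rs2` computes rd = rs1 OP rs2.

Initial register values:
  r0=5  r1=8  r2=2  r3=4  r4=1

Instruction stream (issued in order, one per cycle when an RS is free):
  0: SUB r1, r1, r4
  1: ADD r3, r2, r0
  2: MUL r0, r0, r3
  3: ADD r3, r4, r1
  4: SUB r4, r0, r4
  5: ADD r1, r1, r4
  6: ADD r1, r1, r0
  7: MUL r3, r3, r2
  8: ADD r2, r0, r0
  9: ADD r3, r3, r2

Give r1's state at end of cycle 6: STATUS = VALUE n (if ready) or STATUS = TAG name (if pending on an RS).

STATUS = TAG Add3

  c1: issue SUB r1<-Add1  regs: r0:5,r1:Add1,r2:2,r3:4,r4:1
  c2: issue ADD r3<-Add2  regs: r0:5,r1:Add1,r2:2,r3:Add2,r4:1
  c3: issue MUL r0<-Mul1  regs: r0:Mul1,r1:Add1,r2:2,r3:Add2,r4:1
  c4: CDB Add1=7; issue ADD r3<-Add1  regs: r0:Mul1,r1:7,r2:2,r3:Add1,r4:1
  c5: CDB Add2=7; issue SUB r4<-Add2  regs: r0:Mul1,r1:7,r2:2,r3:Add1,r4:Add2
  c6: issue ADD r1<-Add3  regs: r0:Mul1,r1:Add3,r2:2,r3:Add1,r4:Add2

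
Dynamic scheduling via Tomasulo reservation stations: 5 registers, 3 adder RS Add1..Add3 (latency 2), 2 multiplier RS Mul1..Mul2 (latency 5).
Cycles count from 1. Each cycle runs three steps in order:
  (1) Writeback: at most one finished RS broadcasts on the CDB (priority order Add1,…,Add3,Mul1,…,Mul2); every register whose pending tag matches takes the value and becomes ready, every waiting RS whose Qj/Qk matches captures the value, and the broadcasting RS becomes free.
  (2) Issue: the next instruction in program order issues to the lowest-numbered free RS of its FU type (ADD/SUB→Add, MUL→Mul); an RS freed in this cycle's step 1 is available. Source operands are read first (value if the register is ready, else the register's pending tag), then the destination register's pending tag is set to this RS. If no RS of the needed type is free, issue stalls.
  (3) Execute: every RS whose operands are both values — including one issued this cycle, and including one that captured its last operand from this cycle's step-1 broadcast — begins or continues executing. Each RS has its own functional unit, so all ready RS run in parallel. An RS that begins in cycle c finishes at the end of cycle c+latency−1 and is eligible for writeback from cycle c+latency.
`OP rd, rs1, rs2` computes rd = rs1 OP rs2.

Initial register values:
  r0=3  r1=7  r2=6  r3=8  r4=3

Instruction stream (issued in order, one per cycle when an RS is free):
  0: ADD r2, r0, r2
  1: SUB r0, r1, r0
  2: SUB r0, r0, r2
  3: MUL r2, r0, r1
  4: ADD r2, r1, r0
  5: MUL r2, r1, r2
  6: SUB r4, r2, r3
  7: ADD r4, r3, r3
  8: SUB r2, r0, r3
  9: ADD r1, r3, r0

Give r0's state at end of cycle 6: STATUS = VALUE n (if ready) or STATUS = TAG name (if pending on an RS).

c1: issue ADD r2<-Add1 | r0:3,r1:7,r2:Add1,r3:8,r4:3
c2: issue SUB r0<-Add2 | r0:Add2,r1:7,r2:Add1,r3:8,r4:3
c3: CDB Add1=9; issue SUB r0<-Add1 | r0:Add1,r1:7,r2:9,r3:8,r4:3
c4: CDB Add2=4; issue MUL r2<-Mul1 | r0:Add1,r1:7,r2:Mul1,r3:8,r4:3
c5: issue ADD r2<-Add2 | r0:Add1,r1:7,r2:Add2,r3:8,r4:3
c6: CDB Add1=-5; issue MUL r2<-Mul2 | r0:-5,r1:7,r2:Mul2,r3:8,r4:3

STATUS = VALUE -5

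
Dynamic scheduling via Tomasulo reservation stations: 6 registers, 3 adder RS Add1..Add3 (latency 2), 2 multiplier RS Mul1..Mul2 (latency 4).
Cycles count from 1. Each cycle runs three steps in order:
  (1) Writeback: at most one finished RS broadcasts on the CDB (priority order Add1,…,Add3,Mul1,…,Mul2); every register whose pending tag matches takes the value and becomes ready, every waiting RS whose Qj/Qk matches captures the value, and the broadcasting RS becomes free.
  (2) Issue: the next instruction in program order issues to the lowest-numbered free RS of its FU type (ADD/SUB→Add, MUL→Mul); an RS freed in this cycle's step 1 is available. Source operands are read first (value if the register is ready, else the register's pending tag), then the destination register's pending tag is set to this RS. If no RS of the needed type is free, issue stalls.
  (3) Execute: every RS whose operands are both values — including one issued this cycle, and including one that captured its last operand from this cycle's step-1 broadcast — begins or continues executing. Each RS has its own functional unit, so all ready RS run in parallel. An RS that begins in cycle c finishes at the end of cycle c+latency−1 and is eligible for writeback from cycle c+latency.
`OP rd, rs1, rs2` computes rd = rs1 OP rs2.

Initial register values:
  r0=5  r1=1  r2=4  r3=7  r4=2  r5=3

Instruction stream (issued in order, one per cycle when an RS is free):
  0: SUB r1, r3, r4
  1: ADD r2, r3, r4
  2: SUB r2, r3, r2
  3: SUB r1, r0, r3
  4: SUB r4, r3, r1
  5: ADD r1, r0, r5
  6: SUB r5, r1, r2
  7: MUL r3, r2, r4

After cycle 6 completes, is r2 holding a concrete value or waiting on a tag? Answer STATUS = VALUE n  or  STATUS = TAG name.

STATUS = VALUE -2

c1: issue SUB r1<-Add1 | r0:5,r1:Add1,r2:4,r3:7,r4:2,r5:3
c2: issue ADD r2<-Add2 | r0:5,r1:Add1,r2:Add2,r3:7,r4:2,r5:3
c3: CDB Add1=5; issue SUB r2<-Add1 | r0:5,r1:5,r2:Add1,r3:7,r4:2,r5:3
c4: CDB Add2=9; issue SUB r1<-Add2 | r0:5,r1:Add2,r2:Add1,r3:7,r4:2,r5:3
c5: issue SUB r4<-Add3 | r0:5,r1:Add2,r2:Add1,r3:7,r4:Add3,r5:3
c6: CDB Add1=-2; issue ADD r1<-Add1 | r0:5,r1:Add1,r2:-2,r3:7,r4:Add3,r5:3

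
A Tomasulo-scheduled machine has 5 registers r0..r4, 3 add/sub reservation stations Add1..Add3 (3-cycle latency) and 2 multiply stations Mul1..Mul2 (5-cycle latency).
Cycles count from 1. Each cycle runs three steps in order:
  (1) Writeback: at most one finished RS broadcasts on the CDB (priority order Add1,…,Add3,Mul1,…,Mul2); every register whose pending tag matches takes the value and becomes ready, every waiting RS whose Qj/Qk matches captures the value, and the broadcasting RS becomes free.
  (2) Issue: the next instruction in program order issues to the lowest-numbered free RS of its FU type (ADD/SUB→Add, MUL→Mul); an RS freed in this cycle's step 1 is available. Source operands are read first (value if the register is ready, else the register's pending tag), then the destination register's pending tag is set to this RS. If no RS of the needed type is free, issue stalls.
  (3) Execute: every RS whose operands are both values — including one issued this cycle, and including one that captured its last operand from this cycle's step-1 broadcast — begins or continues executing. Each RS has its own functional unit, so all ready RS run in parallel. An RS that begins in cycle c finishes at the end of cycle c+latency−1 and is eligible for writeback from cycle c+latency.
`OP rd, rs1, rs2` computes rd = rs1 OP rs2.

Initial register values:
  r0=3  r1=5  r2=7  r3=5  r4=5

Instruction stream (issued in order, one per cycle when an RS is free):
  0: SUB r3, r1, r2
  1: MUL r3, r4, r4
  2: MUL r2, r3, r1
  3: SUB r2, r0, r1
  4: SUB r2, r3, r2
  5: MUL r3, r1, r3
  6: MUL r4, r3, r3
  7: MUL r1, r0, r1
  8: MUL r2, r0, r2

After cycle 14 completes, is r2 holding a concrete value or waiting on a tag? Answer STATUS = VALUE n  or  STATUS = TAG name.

c1: issue SUB r3<-Add1 | r0:3,r1:5,r2:7,r3:Add1,r4:5
c2: issue MUL r3<-Mul1 | r0:3,r1:5,r2:7,r3:Mul1,r4:5
c3: issue MUL r2<-Mul2 | r0:3,r1:5,r2:Mul2,r3:Mul1,r4:5
c4: CDB Add1=-2; issue SUB r2<-Add1 | r0:3,r1:5,r2:Add1,r3:Mul1,r4:5
c5: issue SUB r2<-Add2 | r0:3,r1:5,r2:Add2,r3:Mul1,r4:5
c6: stall | r0:3,r1:5,r2:Add2,r3:Mul1,r4:5
c7: CDB Add1=-2; stall | r0:3,r1:5,r2:Add2,r3:Mul1,r4:5
c8: CDB Mul1=25; issue MUL r3<-Mul1 | r0:3,r1:5,r2:Add2,r3:Mul1,r4:5
c9: stall | r0:3,r1:5,r2:Add2,r3:Mul1,r4:5
c10: stall | r0:3,r1:5,r2:Add2,r3:Mul1,r4:5
c11: CDB Add2=27; stall | r0:3,r1:5,r2:27,r3:Mul1,r4:5
c12: stall | r0:3,r1:5,r2:27,r3:Mul1,r4:5
c13: CDB Mul1=125; issue MUL r4<-Mul1 | r0:3,r1:5,r2:27,r3:125,r4:Mul1
c14: CDB Mul2=125; issue MUL r1<-Mul2 | r0:3,r1:Mul2,r2:27,r3:125,r4:Mul1

STATUS = VALUE 27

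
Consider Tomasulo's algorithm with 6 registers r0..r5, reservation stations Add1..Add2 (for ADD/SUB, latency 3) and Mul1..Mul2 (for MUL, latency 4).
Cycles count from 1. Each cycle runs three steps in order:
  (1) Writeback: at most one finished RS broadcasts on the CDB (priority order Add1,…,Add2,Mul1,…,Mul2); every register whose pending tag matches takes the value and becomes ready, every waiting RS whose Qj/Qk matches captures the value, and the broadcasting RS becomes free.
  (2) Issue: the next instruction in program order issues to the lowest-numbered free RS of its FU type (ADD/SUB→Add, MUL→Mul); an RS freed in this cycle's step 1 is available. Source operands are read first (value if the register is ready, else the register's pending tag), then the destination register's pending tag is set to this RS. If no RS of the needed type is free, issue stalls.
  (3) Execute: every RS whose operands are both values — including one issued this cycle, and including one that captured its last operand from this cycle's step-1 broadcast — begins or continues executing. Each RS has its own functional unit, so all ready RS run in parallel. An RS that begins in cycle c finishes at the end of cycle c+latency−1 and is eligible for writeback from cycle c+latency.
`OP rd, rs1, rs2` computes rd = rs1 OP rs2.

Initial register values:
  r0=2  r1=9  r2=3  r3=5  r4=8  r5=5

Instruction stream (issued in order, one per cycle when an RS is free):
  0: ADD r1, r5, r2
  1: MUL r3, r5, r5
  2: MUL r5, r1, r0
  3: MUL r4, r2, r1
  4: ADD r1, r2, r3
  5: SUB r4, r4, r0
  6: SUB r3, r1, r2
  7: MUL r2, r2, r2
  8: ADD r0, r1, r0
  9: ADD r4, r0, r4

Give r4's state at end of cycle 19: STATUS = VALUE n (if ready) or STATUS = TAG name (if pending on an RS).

STATUS = VALUE 52

c1: issue ADD r1<-Add1 | r0:2,r1:Add1,r2:3,r3:5,r4:8,r5:5
c2: issue MUL r3<-Mul1 | r0:2,r1:Add1,r2:3,r3:Mul1,r4:8,r5:5
c3: issue MUL r5<-Mul2 | r0:2,r1:Add1,r2:3,r3:Mul1,r4:8,r5:Mul2
c4: CDB Add1=8; stall | r0:2,r1:8,r2:3,r3:Mul1,r4:8,r5:Mul2
c5: stall | r0:2,r1:8,r2:3,r3:Mul1,r4:8,r5:Mul2
c6: CDB Mul1=25; issue MUL r4<-Mul1 | r0:2,r1:8,r2:3,r3:25,r4:Mul1,r5:Mul2
c7: issue ADD r1<-Add1 | r0:2,r1:Add1,r2:3,r3:25,r4:Mul1,r5:Mul2
c8: CDB Mul2=16; issue SUB r4<-Add2 | r0:2,r1:Add1,r2:3,r3:25,r4:Add2,r5:16
c9: stall | r0:2,r1:Add1,r2:3,r3:25,r4:Add2,r5:16
c10: CDB Add1=28; issue SUB r3<-Add1 | r0:2,r1:28,r2:3,r3:Add1,r4:Add2,r5:16
c11: CDB Mul1=24; issue MUL r2<-Mul1 | r0:2,r1:28,r2:Mul1,r3:Add1,r4:Add2,r5:16
c12: stall | r0:2,r1:28,r2:Mul1,r3:Add1,r4:Add2,r5:16
c13: CDB Add1=25; issue ADD r0<-Add1 | r0:Add1,r1:28,r2:Mul1,r3:25,r4:Add2,r5:16
c14: CDB Add2=22; issue ADD r4<-Add2 | r0:Add1,r1:28,r2:Mul1,r3:25,r4:Add2,r5:16
c15: CDB Mul1=9 | r0:Add1,r1:28,r2:9,r3:25,r4:Add2,r5:16
c16: CDB Add1=30 | r0:30,r1:28,r2:9,r3:25,r4:Add2,r5:16
c17: - | r0:30,r1:28,r2:9,r3:25,r4:Add2,r5:16
c18: - | r0:30,r1:28,r2:9,r3:25,r4:Add2,r5:16
c19: CDB Add2=52 | r0:30,r1:28,r2:9,r3:25,r4:52,r5:16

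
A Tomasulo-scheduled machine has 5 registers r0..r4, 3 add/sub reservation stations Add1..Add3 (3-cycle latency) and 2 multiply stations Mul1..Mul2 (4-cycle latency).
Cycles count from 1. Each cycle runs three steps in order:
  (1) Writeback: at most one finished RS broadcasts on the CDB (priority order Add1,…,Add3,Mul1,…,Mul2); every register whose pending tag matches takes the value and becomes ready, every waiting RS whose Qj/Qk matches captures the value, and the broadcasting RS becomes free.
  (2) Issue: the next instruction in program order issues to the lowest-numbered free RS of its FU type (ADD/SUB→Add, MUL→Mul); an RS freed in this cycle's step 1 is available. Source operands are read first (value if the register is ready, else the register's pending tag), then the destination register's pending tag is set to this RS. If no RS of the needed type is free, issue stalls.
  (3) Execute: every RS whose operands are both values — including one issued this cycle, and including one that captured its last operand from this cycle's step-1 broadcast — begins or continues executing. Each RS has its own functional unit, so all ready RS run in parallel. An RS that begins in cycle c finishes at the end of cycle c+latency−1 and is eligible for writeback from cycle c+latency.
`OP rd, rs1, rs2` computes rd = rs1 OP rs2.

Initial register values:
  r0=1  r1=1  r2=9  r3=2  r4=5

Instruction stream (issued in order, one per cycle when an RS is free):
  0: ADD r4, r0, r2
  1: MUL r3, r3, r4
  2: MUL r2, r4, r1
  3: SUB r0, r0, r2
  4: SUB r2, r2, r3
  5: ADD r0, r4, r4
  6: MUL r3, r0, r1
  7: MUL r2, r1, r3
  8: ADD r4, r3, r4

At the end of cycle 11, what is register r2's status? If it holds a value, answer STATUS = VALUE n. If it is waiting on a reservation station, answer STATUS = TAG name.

cycle 1: issue ADD r4<-Add1 // r0:1,r1:1,r2:9,r3:2,r4:Add1
cycle 2: issue MUL r3<-Mul1 // r0:1,r1:1,r2:9,r3:Mul1,r4:Add1
cycle 3: issue MUL r2<-Mul2 // r0:1,r1:1,r2:Mul2,r3:Mul1,r4:Add1
cycle 4: CDB Add1=10; issue SUB r0<-Add1 // r0:Add1,r1:1,r2:Mul2,r3:Mul1,r4:10
cycle 5: issue SUB r2<-Add2 // r0:Add1,r1:1,r2:Add2,r3:Mul1,r4:10
cycle 6: issue ADD r0<-Add3 // r0:Add3,r1:1,r2:Add2,r3:Mul1,r4:10
cycle 7: stall // r0:Add3,r1:1,r2:Add2,r3:Mul1,r4:10
cycle 8: CDB Mul1=20; issue MUL r3<-Mul1 // r0:Add3,r1:1,r2:Add2,r3:Mul1,r4:10
cycle 9: CDB Add3=20; stall // r0:20,r1:1,r2:Add2,r3:Mul1,r4:10
cycle 10: CDB Mul2=10; issue MUL r2<-Mul2 // r0:20,r1:1,r2:Mul2,r3:Mul1,r4:10
cycle 11: issue ADD r4<-Add3 // r0:20,r1:1,r2:Mul2,r3:Mul1,r4:Add3

STATUS = TAG Mul2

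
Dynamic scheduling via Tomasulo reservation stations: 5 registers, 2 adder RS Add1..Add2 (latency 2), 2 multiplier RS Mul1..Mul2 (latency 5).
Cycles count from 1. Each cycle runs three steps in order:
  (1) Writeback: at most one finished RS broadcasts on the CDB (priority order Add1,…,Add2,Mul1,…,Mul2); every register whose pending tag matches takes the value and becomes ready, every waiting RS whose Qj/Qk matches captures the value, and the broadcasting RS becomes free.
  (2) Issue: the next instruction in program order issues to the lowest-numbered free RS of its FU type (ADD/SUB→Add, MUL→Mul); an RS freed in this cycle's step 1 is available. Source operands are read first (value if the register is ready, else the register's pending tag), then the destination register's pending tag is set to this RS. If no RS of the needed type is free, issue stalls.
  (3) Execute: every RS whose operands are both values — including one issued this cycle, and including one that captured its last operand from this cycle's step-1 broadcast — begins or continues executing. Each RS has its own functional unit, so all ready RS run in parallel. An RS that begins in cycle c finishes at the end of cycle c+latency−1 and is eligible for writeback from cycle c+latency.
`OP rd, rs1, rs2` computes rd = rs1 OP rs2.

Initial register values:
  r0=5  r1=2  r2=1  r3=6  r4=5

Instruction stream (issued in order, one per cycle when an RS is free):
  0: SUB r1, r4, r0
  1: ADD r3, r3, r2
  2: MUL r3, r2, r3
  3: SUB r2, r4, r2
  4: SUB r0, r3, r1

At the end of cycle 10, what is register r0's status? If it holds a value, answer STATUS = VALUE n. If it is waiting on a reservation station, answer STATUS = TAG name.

cycle 1: issue SUB r1<-Add1 // r0:5,r1:Add1,r2:1,r3:6,r4:5
cycle 2: issue ADD r3<-Add2 // r0:5,r1:Add1,r2:1,r3:Add2,r4:5
cycle 3: CDB Add1=0; issue MUL r3<-Mul1 // r0:5,r1:0,r2:1,r3:Mul1,r4:5
cycle 4: CDB Add2=7; issue SUB r2<-Add1 // r0:5,r1:0,r2:Add1,r3:Mul1,r4:5
cycle 5: issue SUB r0<-Add2 // r0:Add2,r1:0,r2:Add1,r3:Mul1,r4:5
cycle 6: CDB Add1=4 // r0:Add2,r1:0,r2:4,r3:Mul1,r4:5
cycle 7: - // r0:Add2,r1:0,r2:4,r3:Mul1,r4:5
cycle 8: - // r0:Add2,r1:0,r2:4,r3:Mul1,r4:5
cycle 9: CDB Mul1=7 // r0:Add2,r1:0,r2:4,r3:7,r4:5
cycle 10: - // r0:Add2,r1:0,r2:4,r3:7,r4:5

STATUS = TAG Add2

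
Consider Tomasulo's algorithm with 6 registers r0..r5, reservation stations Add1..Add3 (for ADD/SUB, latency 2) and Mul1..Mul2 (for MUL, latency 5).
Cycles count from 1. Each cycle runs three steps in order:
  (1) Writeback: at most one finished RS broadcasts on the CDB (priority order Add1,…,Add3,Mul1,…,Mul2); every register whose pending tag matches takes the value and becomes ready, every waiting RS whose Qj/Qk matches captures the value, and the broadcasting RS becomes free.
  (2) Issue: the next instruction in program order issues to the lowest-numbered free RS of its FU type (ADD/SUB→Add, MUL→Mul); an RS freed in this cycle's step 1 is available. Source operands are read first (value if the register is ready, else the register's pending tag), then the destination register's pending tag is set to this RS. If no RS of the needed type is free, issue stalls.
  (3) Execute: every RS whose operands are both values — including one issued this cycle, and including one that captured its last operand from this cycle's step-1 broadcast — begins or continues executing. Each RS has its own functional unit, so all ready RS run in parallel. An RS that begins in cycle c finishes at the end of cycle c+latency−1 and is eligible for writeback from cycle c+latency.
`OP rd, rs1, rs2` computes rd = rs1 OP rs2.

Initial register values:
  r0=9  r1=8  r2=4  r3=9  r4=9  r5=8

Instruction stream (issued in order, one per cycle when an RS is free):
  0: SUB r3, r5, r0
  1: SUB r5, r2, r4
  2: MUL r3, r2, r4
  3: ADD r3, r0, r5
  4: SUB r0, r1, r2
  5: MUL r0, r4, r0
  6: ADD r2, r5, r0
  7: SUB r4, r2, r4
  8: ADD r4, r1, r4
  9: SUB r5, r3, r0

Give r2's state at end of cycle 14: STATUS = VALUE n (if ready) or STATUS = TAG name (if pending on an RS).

c1: issue SUB r3<-Add1 | r0:9,r1:8,r2:4,r3:Add1,r4:9,r5:8
c2: issue SUB r5<-Add2 | r0:9,r1:8,r2:4,r3:Add1,r4:9,r5:Add2
c3: CDB Add1=-1; issue MUL r3<-Mul1 | r0:9,r1:8,r2:4,r3:Mul1,r4:9,r5:Add2
c4: CDB Add2=-5; issue ADD r3<-Add1 | r0:9,r1:8,r2:4,r3:Add1,r4:9,r5:-5
c5: issue SUB r0<-Add2 | r0:Add2,r1:8,r2:4,r3:Add1,r4:9,r5:-5
c6: CDB Add1=4; issue MUL r0<-Mul2 | r0:Mul2,r1:8,r2:4,r3:4,r4:9,r5:-5
c7: CDB Add2=4; issue ADD r2<-Add1 | r0:Mul2,r1:8,r2:Add1,r3:4,r4:9,r5:-5
c8: CDB Mul1=36; issue SUB r4<-Add2 | r0:Mul2,r1:8,r2:Add1,r3:4,r4:Add2,r5:-5
c9: issue ADD r4<-Add3 | r0:Mul2,r1:8,r2:Add1,r3:4,r4:Add3,r5:-5
c10: stall | r0:Mul2,r1:8,r2:Add1,r3:4,r4:Add3,r5:-5
c11: stall | r0:Mul2,r1:8,r2:Add1,r3:4,r4:Add3,r5:-5
c12: CDB Mul2=36; stall | r0:36,r1:8,r2:Add1,r3:4,r4:Add3,r5:-5
c13: stall | r0:36,r1:8,r2:Add1,r3:4,r4:Add3,r5:-5
c14: CDB Add1=31; issue SUB r5<-Add1 | r0:36,r1:8,r2:31,r3:4,r4:Add3,r5:Add1

STATUS = VALUE 31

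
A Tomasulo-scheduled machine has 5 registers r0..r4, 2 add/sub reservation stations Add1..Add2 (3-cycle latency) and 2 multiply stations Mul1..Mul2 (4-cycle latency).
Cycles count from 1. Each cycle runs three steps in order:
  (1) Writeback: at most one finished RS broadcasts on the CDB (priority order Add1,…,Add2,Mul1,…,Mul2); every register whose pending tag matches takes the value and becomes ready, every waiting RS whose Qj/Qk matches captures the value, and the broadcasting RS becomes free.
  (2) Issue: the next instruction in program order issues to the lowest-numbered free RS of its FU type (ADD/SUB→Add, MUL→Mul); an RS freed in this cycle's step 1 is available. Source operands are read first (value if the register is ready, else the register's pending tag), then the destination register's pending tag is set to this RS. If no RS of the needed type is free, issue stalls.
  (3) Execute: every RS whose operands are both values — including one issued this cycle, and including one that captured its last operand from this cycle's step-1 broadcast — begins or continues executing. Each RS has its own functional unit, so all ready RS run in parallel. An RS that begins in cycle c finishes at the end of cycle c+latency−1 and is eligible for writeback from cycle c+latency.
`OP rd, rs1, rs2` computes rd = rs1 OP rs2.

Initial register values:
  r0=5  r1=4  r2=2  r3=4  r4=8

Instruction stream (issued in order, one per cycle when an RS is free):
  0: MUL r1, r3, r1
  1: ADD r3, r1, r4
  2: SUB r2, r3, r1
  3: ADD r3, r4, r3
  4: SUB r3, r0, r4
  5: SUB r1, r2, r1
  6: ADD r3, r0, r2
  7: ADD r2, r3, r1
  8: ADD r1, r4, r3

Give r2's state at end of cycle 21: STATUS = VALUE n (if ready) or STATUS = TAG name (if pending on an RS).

STATUS = VALUE 5

  c1: issue MUL r1<-Mul1  regs: r0:5,r1:Mul1,r2:2,r3:4,r4:8
  c2: issue ADD r3<-Add1  regs: r0:5,r1:Mul1,r2:2,r3:Add1,r4:8
  c3: issue SUB r2<-Add2  regs: r0:5,r1:Mul1,r2:Add2,r3:Add1,r4:8
  c4: stall  regs: r0:5,r1:Mul1,r2:Add2,r3:Add1,r4:8
  c5: CDB Mul1=16; stall  regs: r0:5,r1:16,r2:Add2,r3:Add1,r4:8
  c6: stall  regs: r0:5,r1:16,r2:Add2,r3:Add1,r4:8
  c7: stall  regs: r0:5,r1:16,r2:Add2,r3:Add1,r4:8
  c8: CDB Add1=24; issue ADD r3<-Add1  regs: r0:5,r1:16,r2:Add2,r3:Add1,r4:8
  c9: stall  regs: r0:5,r1:16,r2:Add2,r3:Add1,r4:8
  c10: stall  regs: r0:5,r1:16,r2:Add2,r3:Add1,r4:8
  c11: CDB Add1=32; issue SUB r3<-Add1  regs: r0:5,r1:16,r2:Add2,r3:Add1,r4:8
  c12: CDB Add2=8; issue SUB r1<-Add2  regs: r0:5,r1:Add2,r2:8,r3:Add1,r4:8
  c13: stall  regs: r0:5,r1:Add2,r2:8,r3:Add1,r4:8
  c14: CDB Add1=-3; issue ADD r3<-Add1  regs: r0:5,r1:Add2,r2:8,r3:Add1,r4:8
  c15: CDB Add2=-8; issue ADD r2<-Add2  regs: r0:5,r1:-8,r2:Add2,r3:Add1,r4:8
  c16: stall  regs: r0:5,r1:-8,r2:Add2,r3:Add1,r4:8
  c17: CDB Add1=13; issue ADD r1<-Add1  regs: r0:5,r1:Add1,r2:Add2,r3:13,r4:8
  c18: -  regs: r0:5,r1:Add1,r2:Add2,r3:13,r4:8
  c19: -  regs: r0:5,r1:Add1,r2:Add2,r3:13,r4:8
  c20: CDB Add1=21  regs: r0:5,r1:21,r2:Add2,r3:13,r4:8
  c21: CDB Add2=5  regs: r0:5,r1:21,r2:5,r3:13,r4:8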